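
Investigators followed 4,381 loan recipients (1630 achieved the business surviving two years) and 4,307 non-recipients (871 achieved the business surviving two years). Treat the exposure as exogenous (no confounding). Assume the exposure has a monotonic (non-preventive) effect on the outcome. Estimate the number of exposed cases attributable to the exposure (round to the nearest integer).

about 744 cases

p₁ = P(outcome | exposed) = 1630/4381 = 0.37206
p₀ = P(outcome | unexposed) = 871/4307 = 0.20223
PN = (p₁ − p₀)/p₁ = (0.37206 − 0.20223) / 0.37206 ≈ 0.45646.
Attributable cases ≈ PN × (exposed cases) = 0.45646 × 1630 ≈ 744.04.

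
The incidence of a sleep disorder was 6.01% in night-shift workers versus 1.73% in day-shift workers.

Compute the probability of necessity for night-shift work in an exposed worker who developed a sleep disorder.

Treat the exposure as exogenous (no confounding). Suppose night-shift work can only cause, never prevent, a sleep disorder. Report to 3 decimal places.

p₁ = 0.0601, p₀ = 0.0173.
Under exogeneity and monotonicity, PN = (p₁ − p₀) / p₁.
PN = (0.0601 − 0.0173) / 0.0601 = 0.0428 / 0.0601 ≈ 0.7121

PN ≈ 0.712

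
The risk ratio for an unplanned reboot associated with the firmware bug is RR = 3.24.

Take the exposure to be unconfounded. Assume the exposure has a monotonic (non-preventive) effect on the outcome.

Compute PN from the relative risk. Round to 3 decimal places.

PN ≈ 0.691

Under exogeneity and monotonicity, PN = (RR − 1) / RR = 1 − 1/RR.
PN = (3.24 − 1) / 3.24 = 2.24 / 3.24 ≈ 0.6914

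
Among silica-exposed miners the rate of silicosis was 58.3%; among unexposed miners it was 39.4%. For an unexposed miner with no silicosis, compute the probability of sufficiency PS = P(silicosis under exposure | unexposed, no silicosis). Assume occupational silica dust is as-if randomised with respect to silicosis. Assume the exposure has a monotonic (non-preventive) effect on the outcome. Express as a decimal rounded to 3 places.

PS ≈ 0.312

p₁ = 0.583, p₀ = 0.394.
Under exogeneity and monotonicity, PS = (p₁ − p₀) / (1 − p₀).
PS = (0.583 − 0.394) / (1 − 0.394) = 0.189 / 0.606 ≈ 0.3119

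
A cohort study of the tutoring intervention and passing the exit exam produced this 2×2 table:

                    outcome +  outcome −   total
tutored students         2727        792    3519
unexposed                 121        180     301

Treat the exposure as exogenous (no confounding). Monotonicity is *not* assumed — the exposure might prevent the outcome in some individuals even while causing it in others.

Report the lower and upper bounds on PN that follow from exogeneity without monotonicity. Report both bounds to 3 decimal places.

p₁ = P(outcome | exposed) = 2727/3519 = 0.77494
p₀ = P(outcome | unexposed) = 121/301 = 0.40199
Under exogeneity alone the bounds on PN are max{0,(p₁−p₀)/p₁} ≤ PN ≤ min{1,(1−p₀)/p₁}.
  lower = (p₁ − p₀)/p₁ = 0.37294 / 0.77494 ≈ 0.4813
  upper = min{1, (1 − p₀)/p₁} = 0.59801 / 0.77494 ≈ 0.7717

0.481 ≤ PN ≤ 0.772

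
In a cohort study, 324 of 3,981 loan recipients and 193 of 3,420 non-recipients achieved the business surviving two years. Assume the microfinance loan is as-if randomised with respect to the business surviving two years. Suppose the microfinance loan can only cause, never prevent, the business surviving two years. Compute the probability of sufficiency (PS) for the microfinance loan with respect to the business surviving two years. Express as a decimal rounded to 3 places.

PS ≈ 0.026

p₁ = P(outcome | exposed) = 324/3981 = 0.081387
p₀ = P(outcome | unexposed) = 193/3420 = 0.056433
Under exogeneity and monotonicity, PS = (p₁ − p₀) / (1 − p₀).
PS = (0.081387 − 0.056433) / (1 − 0.056433) = 0.024954 / 0.94357 ≈ 0.0264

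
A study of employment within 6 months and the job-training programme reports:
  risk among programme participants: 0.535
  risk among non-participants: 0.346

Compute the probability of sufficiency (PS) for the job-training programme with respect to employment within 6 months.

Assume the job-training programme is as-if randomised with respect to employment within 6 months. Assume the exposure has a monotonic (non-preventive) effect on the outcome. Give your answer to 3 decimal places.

Let p₁ = 0.535, p₀ = 0.346.
Under exogeneity and monotonicity, PS = (p₁ − p₀) / (1 − p₀).
PS = (0.535 − 0.346) / (1 − 0.346) = 0.189 / 0.654 ≈ 0.2890

PS ≈ 0.289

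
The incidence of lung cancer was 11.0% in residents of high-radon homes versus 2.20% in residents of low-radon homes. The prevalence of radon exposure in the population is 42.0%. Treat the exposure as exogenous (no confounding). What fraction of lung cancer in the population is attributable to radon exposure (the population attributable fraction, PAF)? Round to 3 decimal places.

p₁ = 0.11, p₀ = 0.022.
Overall risk P(Y=1) = π·p₁ + (1−π)·p₀ = 0.42×0.11 + 0.58×0.022 = 0.05896.
Under exogeneity, PAF = [P(Y=1) − p₀] / P(Y=1).
PAF = (0.05896 − 0.022) / 0.05896 ≈ 0.6269

PAF ≈ 0.627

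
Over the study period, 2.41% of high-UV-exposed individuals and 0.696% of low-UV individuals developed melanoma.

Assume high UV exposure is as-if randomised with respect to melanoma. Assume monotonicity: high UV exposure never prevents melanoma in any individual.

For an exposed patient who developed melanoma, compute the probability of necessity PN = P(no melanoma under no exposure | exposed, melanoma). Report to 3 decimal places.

PN ≈ 0.711

p₁ = 0.0241, p₀ = 0.00696.
Under exogeneity and monotonicity, PN = (p₁ − p₀) / p₁.
PN = (0.0241 − 0.00696) / 0.0241 = 0.01714 / 0.0241 ≈ 0.7112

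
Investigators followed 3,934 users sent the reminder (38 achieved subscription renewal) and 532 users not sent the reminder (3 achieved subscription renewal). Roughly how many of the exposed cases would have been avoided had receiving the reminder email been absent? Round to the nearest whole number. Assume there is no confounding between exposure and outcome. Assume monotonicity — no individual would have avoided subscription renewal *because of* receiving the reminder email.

about 16 cases

p₁ = P(outcome | exposed) = 38/3934 = 0.0096594
p₀ = P(outcome | unexposed) = 3/532 = 0.0056391
PN = (p₁ − p₀)/p₁ = (0.0096594 − 0.0056391) / 0.0096594 ≈ 0.41620.
Attributable cases ≈ PN × (exposed cases) = 0.41620 × 38 ≈ 15.82.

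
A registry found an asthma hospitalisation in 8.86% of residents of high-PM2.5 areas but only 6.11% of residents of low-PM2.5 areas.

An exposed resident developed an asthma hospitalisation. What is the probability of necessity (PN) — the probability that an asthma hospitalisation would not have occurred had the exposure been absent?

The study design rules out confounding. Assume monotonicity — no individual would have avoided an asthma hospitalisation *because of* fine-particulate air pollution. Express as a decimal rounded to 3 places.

PN ≈ 0.310

p₁ = 0.0886, p₀ = 0.0611.
Under exogeneity and monotonicity, PN = (p₁ − p₀) / p₁.
PN = (0.0886 − 0.0611) / 0.0886 = 0.0275 / 0.0886 ≈ 0.3104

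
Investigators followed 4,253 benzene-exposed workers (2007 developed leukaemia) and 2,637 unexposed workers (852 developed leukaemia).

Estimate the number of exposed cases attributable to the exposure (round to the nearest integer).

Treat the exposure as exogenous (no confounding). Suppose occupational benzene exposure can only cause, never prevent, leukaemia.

about 633 cases

p₁ = P(outcome | exposed) = 2007/4253 = 0.4719
p₀ = P(outcome | unexposed) = 852/2637 = 0.32309
PN = (p₁ − p₀)/p₁ = (0.4719 − 0.32309) / 0.4719 ≈ 0.31534.
Attributable cases ≈ PN × (exposed cases) = 0.31534 × 2007 ≈ 632.88.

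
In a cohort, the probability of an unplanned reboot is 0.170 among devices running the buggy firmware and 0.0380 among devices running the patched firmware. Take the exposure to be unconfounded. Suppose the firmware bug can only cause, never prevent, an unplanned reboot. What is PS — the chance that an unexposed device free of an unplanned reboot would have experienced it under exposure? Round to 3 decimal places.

Let p₁ = 0.17, p₀ = 0.038.
Under exogeneity and monotonicity, PS = (p₁ − p₀) / (1 − p₀).
PS = (0.17 − 0.038) / (1 − 0.038) = 0.132 / 0.962 ≈ 0.1372

PS ≈ 0.137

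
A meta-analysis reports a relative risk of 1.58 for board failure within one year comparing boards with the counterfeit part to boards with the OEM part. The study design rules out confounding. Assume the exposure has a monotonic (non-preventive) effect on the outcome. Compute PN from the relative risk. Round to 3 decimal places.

Under exogeneity and monotonicity, PN = (RR − 1) / RR = 1 − 1/RR.
PN = (1.58 − 1) / 1.58 = 0.58 / 1.58 ≈ 0.3671

PN ≈ 0.367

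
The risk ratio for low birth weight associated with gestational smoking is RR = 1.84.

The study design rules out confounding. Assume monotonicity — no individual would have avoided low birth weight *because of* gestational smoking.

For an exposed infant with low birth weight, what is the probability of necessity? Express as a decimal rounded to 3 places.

PN ≈ 0.457

Under exogeneity and monotonicity, PN = (RR − 1) / RR = 1 − 1/RR.
PN = (1.84 − 1) / 1.84 = 0.84 / 1.84 ≈ 0.4565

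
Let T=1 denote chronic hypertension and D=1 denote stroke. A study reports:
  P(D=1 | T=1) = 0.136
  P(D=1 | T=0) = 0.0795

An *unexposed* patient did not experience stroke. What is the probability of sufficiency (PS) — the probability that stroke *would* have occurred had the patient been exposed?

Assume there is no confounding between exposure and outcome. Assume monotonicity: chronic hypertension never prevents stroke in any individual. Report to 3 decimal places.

PS ≈ 0.061

Let p₁ = 0.136, p₀ = 0.0795.
Under exogeneity and monotonicity, PS = (p₁ − p₀) / (1 − p₀).
PS = (0.136 − 0.0795) / (1 − 0.0795) = 0.0565 / 0.9205 ≈ 0.0614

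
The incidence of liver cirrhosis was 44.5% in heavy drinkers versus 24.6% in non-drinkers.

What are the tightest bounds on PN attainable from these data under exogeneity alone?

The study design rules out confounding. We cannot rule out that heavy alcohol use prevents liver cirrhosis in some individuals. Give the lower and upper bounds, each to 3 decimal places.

p₁ = 0.445, p₀ = 0.246.
Under exogeneity alone the bounds on PN are max{0,(p₁−p₀)/p₁} ≤ PN ≤ min{1,(1−p₀)/p₁}.
  lower = (p₁ − p₀)/p₁ = 0.199 / 0.445 ≈ 0.4472
  upper = min{1, (1 − p₀)/p₁} = 0.754 / 0.445 ≈ 1.6944 → capped at 1

0.447 ≤ PN ≤ 1.000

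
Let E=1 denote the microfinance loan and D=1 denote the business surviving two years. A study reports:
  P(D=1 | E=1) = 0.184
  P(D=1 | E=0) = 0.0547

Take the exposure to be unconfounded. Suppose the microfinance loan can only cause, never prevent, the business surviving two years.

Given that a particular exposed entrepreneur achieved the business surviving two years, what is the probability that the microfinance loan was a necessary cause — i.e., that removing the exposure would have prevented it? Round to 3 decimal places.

Let p₁ = 0.184, p₀ = 0.0547.
Under exogeneity and monotonicity, PN = (p₁ − p₀) / p₁.
PN = (0.184 − 0.0547) / 0.184 = 0.1293 / 0.184 ≈ 0.7027

PN ≈ 0.703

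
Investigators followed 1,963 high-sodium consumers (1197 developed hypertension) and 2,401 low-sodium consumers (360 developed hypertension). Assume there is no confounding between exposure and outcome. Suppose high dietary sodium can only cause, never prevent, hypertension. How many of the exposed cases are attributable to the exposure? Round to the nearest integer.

about 903 cases

p₁ = P(outcome | exposed) = 1197/1963 = 0.60978
p₀ = P(outcome | unexposed) = 360/2401 = 0.14994
PN = (p₁ − p₀)/p₁ = (0.60978 − 0.14994) / 0.60978 ≈ 0.75411.
Attributable cases ≈ PN × (exposed cases) = 0.75411 × 1197 ≈ 902.67.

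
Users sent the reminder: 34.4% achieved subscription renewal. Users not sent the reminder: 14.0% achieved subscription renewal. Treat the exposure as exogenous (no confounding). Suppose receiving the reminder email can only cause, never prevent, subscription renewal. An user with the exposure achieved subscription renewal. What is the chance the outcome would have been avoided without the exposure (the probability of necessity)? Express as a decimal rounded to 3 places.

p₁ = 0.344, p₀ = 0.14.
Under exogeneity and monotonicity, PN = (p₁ − p₀) / p₁.
PN = (0.344 − 0.14) / 0.344 = 0.204 / 0.344 ≈ 0.5930

PN ≈ 0.593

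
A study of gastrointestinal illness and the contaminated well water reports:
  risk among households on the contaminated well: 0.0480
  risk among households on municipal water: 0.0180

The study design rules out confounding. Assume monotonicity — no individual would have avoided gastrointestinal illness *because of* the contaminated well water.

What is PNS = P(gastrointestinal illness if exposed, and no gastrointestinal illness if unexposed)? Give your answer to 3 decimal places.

PNS ≈ 0.030

Let p₁ = 0.048, p₀ = 0.018.
Under exogeneity and monotonicity, PNS = p₁ − p₀.
PNS = 0.048 − 0.018 = 0.03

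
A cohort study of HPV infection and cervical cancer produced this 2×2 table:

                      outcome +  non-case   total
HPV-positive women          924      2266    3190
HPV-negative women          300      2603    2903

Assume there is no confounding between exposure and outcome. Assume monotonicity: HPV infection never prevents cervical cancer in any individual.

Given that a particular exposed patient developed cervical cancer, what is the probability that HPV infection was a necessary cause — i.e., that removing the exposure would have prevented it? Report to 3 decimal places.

p₁ = P(outcome | exposed) = 924/3190 = 0.28966
p₀ = P(outcome | unexposed) = 300/2903 = 0.10334
Under exogeneity and monotonicity, PN = (p₁ − p₀) / p₁.
PN = (0.28966 − 0.10334) / 0.28966 = 0.18631 / 0.28966 ≈ 0.6432

PN ≈ 0.643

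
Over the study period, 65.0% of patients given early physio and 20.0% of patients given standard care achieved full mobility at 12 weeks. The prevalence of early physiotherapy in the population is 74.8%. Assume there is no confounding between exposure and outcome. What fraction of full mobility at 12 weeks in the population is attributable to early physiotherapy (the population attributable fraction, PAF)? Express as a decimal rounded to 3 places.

PAF ≈ 0.627

p₁ = 0.65, p₀ = 0.2.
Overall risk P(Y=1) = π·p₁ + (1−π)·p₀ = 0.748×0.65 + 0.252×0.2 = 0.5366.
Under exogeneity, PAF = [P(Y=1) − p₀] / P(Y=1).
PAF = (0.5366 − 0.2) / 0.5366 ≈ 0.6273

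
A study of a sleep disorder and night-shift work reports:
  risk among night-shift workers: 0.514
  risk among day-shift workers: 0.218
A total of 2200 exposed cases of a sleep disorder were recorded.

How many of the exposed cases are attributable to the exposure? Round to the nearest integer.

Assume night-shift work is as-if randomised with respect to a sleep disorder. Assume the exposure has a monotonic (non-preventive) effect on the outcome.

Let p₁ = 0.514, p₀ = 0.218.
PN = (p₁ − p₀)/p₁ = (0.514 − 0.218) / 0.514 ≈ 0.57588.
Attributable cases ≈ PN × (exposed cases) = 0.57588 × 2200 ≈ 1266.93.

about 1267 cases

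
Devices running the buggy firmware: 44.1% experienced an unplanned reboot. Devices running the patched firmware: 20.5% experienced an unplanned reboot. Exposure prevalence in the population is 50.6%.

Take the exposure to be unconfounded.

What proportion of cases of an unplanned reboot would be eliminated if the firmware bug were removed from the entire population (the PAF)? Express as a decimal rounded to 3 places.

p₁ = 0.441, p₀ = 0.205.
Overall risk P(Y=1) = π·p₁ + (1−π)·p₀ = 0.506×0.441 + 0.494×0.205 = 0.32442.
Under exogeneity, PAF = [P(Y=1) − p₀] / P(Y=1).
PAF = (0.32442 − 0.205) / 0.32442 ≈ 0.3681

PAF ≈ 0.368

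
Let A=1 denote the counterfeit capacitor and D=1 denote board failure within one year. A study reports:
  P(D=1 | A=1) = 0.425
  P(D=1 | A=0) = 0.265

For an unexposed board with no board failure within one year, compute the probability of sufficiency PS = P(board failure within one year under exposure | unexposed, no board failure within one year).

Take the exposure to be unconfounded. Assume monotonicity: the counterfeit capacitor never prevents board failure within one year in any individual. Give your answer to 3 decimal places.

PS ≈ 0.218

Let p₁ = 0.425, p₀ = 0.265.
Under exogeneity and monotonicity, PS = (p₁ − p₀) / (1 − p₀).
PS = (0.425 − 0.265) / (1 − 0.265) = 0.16 / 0.735 ≈ 0.2177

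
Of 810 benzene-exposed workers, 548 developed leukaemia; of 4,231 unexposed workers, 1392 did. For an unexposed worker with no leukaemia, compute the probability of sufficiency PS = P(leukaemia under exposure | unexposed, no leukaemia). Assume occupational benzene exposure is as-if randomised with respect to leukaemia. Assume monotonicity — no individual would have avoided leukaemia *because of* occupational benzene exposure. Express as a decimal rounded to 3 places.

PS ≈ 0.518

p₁ = P(outcome | exposed) = 548/810 = 0.67654
p₀ = P(outcome | unexposed) = 1392/4231 = 0.329
Under exogeneity and monotonicity, PS = (p₁ − p₀) / (1 − p₀).
PS = (0.67654 − 0.329) / (1 − 0.329) = 0.34754 / 0.671 ≈ 0.5179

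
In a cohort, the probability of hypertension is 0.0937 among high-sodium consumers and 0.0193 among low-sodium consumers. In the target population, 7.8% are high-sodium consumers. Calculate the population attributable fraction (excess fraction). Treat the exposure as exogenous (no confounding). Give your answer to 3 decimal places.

Let p₁ = 0.0937, p₀ = 0.0193.
Overall risk P(Y=1) = π·p₁ + (1−π)·p₀ = 0.078×0.0937 + 0.922×0.0193 = 0.025103.
Under exogeneity, PAF = [P(Y=1) − p₀] / P(Y=1).
PAF = (0.025103 − 0.0193) / 0.025103 ≈ 0.2312

PAF ≈ 0.231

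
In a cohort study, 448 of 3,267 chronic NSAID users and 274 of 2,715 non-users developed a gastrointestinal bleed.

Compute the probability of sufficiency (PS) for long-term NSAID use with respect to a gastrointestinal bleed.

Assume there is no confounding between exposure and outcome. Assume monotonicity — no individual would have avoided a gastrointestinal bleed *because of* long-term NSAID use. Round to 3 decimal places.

p₁ = P(outcome | exposed) = 448/3267 = 0.13713
p₀ = P(outcome | unexposed) = 274/2715 = 0.10092
Under exogeneity and monotonicity, PS = (p₁ − p₀) / (1 − p₀).
PS = (0.13713 − 0.10092) / (1 − 0.10092) = 0.036208 / 0.89908 ≈ 0.0403

PS ≈ 0.040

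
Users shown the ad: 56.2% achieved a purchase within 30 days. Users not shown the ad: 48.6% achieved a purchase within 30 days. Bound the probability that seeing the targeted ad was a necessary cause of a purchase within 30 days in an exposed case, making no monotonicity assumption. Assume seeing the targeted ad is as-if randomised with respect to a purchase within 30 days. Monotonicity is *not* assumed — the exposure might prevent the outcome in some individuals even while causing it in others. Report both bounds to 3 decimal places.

0.135 ≤ PN ≤ 0.915

p₁ = 0.562, p₀ = 0.486.
Under exogeneity alone the bounds on PN are max{0,(p₁−p₀)/p₁} ≤ PN ≤ min{1,(1−p₀)/p₁}.
  lower = (p₁ − p₀)/p₁ = 0.076 / 0.562 ≈ 0.1352
  upper = min{1, (1 − p₀)/p₁} = 0.514 / 0.562 ≈ 0.9146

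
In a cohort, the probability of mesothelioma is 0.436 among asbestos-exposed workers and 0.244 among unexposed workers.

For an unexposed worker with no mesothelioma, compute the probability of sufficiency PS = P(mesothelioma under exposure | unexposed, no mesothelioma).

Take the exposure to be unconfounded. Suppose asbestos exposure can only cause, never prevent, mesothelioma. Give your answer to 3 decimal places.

Let p₁ = 0.436, p₀ = 0.244.
Under exogeneity and monotonicity, PS = (p₁ − p₀) / (1 − p₀).
PS = (0.436 − 0.244) / (1 − 0.244) = 0.192 / 0.756 ≈ 0.2540

PS ≈ 0.254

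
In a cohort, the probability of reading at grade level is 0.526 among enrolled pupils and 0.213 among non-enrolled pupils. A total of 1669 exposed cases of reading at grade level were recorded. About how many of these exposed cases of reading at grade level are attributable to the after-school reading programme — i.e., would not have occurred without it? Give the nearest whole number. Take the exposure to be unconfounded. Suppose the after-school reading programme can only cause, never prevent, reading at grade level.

about 993 cases

Let p₁ = 0.526, p₀ = 0.213.
PN = (p₁ − p₀)/p₁ = (0.526 − 0.213) / 0.526 ≈ 0.59506.
Attributable cases ≈ PN × (exposed cases) = 0.59506 × 1669 ≈ 993.15.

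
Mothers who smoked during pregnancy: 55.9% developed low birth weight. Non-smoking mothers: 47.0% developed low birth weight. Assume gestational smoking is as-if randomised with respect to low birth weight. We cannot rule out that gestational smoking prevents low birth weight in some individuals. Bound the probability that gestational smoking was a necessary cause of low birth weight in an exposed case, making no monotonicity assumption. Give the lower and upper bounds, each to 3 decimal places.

p₁ = 0.559, p₀ = 0.47.
Under exogeneity alone the bounds on PN are max{0,(p₁−p₀)/p₁} ≤ PN ≤ min{1,(1−p₀)/p₁}.
  lower = (p₁ − p₀)/p₁ = 0.089 / 0.559 ≈ 0.1592
  upper = min{1, (1 − p₀)/p₁} = 0.53 / 0.559 ≈ 0.9481

0.159 ≤ PN ≤ 0.948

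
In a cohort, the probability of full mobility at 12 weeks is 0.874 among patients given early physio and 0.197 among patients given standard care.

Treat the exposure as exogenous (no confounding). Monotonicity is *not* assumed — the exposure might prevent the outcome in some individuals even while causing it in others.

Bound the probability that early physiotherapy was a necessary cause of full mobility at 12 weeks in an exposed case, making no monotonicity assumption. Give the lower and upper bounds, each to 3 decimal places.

Let p₁ = 0.874, p₀ = 0.197.
Under exogeneity alone the bounds on PN are max{0,(p₁−p₀)/p₁} ≤ PN ≤ min{1,(1−p₀)/p₁}.
  lower = (p₁ − p₀)/p₁ = 0.677 / 0.874 ≈ 0.7746
  upper = min{1, (1 − p₀)/p₁} = 0.803 / 0.874 ≈ 0.9188

0.775 ≤ PN ≤ 0.919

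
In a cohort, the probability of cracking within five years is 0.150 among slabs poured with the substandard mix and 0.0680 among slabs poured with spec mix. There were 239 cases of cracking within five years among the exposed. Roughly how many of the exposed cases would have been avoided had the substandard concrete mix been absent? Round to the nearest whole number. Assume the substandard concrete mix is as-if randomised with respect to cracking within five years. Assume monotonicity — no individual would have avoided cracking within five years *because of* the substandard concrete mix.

Let p₁ = 0.15, p₀ = 0.068.
PN = (p₁ − p₀)/p₁ = (0.15 − 0.068) / 0.15 ≈ 0.54667.
Attributable cases ≈ PN × (exposed cases) = 0.54667 × 239 ≈ 130.65.

about 131 cases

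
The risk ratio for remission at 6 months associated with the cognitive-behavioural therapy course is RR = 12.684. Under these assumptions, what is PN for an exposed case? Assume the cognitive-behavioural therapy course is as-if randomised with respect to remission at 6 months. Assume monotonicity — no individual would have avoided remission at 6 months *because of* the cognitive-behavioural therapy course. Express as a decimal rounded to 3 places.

Under exogeneity and monotonicity, PN = (RR − 1) / RR = 1 − 1/RR.
PN = (12.684 − 1) / 12.684 = 11.68 / 12.684 ≈ 0.9212

PN ≈ 0.921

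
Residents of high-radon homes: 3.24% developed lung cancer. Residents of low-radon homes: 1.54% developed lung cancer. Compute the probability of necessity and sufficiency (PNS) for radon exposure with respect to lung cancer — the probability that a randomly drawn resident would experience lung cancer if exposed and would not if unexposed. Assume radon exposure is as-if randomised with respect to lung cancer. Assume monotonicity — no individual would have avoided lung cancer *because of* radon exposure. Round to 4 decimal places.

p₁ = 0.0324, p₀ = 0.0154.
Under exogeneity and monotonicity, PNS = p₁ − p₀.
PNS = 0.0324 − 0.0154 = 0.017

PNS ≈ 0.0170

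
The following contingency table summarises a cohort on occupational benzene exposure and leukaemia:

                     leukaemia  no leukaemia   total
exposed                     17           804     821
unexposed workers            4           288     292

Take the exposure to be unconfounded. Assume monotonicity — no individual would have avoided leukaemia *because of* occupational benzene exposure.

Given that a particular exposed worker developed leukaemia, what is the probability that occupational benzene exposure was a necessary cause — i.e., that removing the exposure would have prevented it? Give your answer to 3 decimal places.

p₁ = P(outcome | exposed) = 17/821 = 0.020706
p₀ = P(outcome | unexposed) = 4/292 = 0.013699
Under exogeneity and monotonicity, PN = (p₁ − p₀)/p₁.
PN = (0.020706 − 0.013699) / 0.020706 ≈ 0.3384

PN ≈ 0.338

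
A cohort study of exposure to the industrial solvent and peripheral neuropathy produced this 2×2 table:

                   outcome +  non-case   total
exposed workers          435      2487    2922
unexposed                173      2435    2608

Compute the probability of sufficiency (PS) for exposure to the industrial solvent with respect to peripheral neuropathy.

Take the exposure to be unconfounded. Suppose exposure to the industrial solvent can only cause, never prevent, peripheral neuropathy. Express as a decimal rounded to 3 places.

p₁ = P(outcome | exposed) = 435/2922 = 0.14887
p₀ = P(outcome | unexposed) = 173/2608 = 0.066334
Under exogeneity and monotonicity, PS = (p₁ − p₀)/(1 − p₀).
PS = (0.14887 − 0.066334) / 0.93367 ≈ 0.0884

PS ≈ 0.088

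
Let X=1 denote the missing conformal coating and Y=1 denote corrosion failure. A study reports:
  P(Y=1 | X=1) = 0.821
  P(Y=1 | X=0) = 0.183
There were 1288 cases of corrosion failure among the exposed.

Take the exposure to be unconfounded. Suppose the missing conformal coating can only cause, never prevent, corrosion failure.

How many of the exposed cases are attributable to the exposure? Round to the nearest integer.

about 1001 cases

Let p₁ = 0.821, p₀ = 0.183.
PN = (p₁ − p₀)/p₁ = (0.821 − 0.183) / 0.821 ≈ 0.77710.
Attributable cases ≈ PN × (exposed cases) = 0.77710 × 1288 ≈ 1000.91.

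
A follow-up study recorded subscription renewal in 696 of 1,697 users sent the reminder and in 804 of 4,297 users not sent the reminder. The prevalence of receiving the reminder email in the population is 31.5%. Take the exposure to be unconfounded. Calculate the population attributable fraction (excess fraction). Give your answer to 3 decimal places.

PAF ≈ 0.273

p₁ = P(outcome | exposed) = 696/1697 = 0.41014
p₀ = P(outcome | unexposed) = 804/4297 = 0.18711
Overall risk P(Y=1) = π·p₁ + (1−π)·p₀ = 0.315×0.41014 + 0.685×0.18711 = 0.25736.
Under exogeneity, PAF = [P(Y=1) − p₀] / P(Y=1).
PAF = (0.25736 − 0.18711) / 0.25736 ≈ 0.2730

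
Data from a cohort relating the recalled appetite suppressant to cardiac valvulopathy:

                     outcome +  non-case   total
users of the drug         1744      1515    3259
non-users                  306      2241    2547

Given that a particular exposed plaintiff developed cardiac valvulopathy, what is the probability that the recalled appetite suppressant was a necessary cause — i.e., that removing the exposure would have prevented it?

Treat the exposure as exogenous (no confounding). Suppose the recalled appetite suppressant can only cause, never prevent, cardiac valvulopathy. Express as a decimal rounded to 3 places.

p₁ = P(outcome | exposed) = 1744/3259 = 0.53513
p₀ = P(outcome | unexposed) = 306/2547 = 0.12014
Under exogeneity and monotonicity, PN = (p₁ − p₀) / p₁.
PN = (0.53513 − 0.12014) / 0.53513 = 0.41499 / 0.53513 ≈ 0.7755

PN ≈ 0.775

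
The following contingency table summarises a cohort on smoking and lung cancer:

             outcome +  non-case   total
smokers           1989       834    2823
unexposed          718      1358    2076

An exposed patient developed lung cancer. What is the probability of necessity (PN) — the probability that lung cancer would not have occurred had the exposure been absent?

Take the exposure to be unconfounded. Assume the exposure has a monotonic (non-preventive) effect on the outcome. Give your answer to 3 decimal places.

p₁ = P(outcome | exposed) = 1989/2823 = 0.70457
p₀ = P(outcome | unexposed) = 718/2076 = 0.34586
Under exogeneity and monotonicity, PN = (p₁ − p₀)/p₁.
PN = (0.70457 − 0.34586) / 0.70457 ≈ 0.5091

PN ≈ 0.509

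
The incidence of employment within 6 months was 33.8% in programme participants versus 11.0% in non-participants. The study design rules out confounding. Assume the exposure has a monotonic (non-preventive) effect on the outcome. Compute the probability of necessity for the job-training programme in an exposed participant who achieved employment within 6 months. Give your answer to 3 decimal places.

p₁ = 0.338, p₀ = 0.11.
Under exogeneity and monotonicity, PN = (p₁ − p₀) / p₁.
PN = (0.338 − 0.11) / 0.338 = 0.228 / 0.338 ≈ 0.6746

PN ≈ 0.675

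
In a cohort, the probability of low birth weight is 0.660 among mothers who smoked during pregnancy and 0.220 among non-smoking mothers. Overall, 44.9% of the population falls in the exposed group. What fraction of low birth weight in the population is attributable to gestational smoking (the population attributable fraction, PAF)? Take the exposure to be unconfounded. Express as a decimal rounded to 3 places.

Let p₁ = 0.66, p₀ = 0.22.
Overall risk P(Y=1) = π·p₁ + (1−π)·p₀ = 0.449×0.66 + 0.551×0.22 = 0.41756.
Under exogeneity, PAF = [P(Y=1) − p₀] / P(Y=1).
PAF = (0.41756 − 0.22) / 0.41756 ≈ 0.4731

PAF ≈ 0.473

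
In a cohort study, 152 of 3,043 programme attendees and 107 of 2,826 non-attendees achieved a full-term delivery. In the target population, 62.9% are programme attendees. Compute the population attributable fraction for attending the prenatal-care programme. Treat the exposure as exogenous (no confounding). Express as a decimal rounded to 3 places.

p₁ = P(outcome | exposed) = 152/3043 = 0.049951
p₀ = P(outcome | unexposed) = 107/2826 = 0.037863
Overall risk P(Y=1) = π·p₁ + (1−π)·p₀ = 0.629×0.049951 + 0.371×0.037863 = 0.045466.
Under exogeneity, PAF = [P(Y=1) − p₀] / P(Y=1).
PAF = (0.045466 − 0.037863) / 0.045466 ≈ 0.1672

PAF ≈ 0.167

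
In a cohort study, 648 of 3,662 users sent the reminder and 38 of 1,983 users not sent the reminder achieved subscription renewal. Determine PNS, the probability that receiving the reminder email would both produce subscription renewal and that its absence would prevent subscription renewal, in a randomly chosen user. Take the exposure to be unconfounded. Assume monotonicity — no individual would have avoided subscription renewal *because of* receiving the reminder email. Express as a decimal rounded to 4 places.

p₁ = P(outcome | exposed) = 648/3662 = 0.17695
p₀ = P(outcome | unexposed) = 38/1983 = 0.019163
Under exogeneity and monotonicity, PNS = p₁ − p₀.
PNS = 0.17695 − 0.019163 = 0.15779

PNS ≈ 0.1578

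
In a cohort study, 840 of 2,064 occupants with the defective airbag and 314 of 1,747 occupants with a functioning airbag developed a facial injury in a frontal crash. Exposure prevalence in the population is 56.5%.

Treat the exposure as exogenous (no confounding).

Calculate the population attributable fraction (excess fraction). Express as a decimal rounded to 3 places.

PAF ≈ 0.417

p₁ = P(outcome | exposed) = 840/2064 = 0.40698
p₀ = P(outcome | unexposed) = 314/1747 = 0.17974
Overall risk P(Y=1) = π·p₁ + (1−π)·p₀ = 0.565×0.40698 + 0.435×0.17974 = 0.30813.
Under exogeneity, PAF = [P(Y=1) − p₀] / P(Y=1).
PAF = (0.30813 − 0.17974) / 0.30813 ≈ 0.4167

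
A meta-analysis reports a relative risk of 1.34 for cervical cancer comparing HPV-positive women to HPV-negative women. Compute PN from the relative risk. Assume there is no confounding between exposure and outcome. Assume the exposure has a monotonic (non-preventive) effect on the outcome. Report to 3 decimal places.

Under exogeneity and monotonicity, PN = (RR − 1) / RR = 1 − 1/RR.
PN = (1.34 − 1) / 1.34 = 0.34 / 1.34 ≈ 0.2537

PN ≈ 0.254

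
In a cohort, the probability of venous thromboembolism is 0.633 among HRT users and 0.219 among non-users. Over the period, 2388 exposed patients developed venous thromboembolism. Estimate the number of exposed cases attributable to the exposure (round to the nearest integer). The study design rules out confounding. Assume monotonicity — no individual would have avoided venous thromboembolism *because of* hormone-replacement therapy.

about 1562 cases

Let p₁ = 0.633, p₀ = 0.219.
PN = (p₁ − p₀)/p₁ = (0.633 − 0.219) / 0.633 ≈ 0.65403.
Attributable cases ≈ PN × (exposed cases) = 0.65403 × 2388 ≈ 1561.82.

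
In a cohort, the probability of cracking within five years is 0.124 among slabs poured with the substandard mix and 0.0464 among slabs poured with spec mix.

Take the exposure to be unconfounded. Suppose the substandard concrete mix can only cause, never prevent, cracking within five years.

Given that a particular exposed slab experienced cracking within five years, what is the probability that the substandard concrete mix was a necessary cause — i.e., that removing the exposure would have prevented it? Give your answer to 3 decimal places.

PN ≈ 0.626

Let p₁ = 0.124, p₀ = 0.0464.
Under exogeneity and monotonicity, PN = (p₁ − p₀) / p₁.
PN = (0.124 − 0.0464) / 0.124 = 0.0776 / 0.124 ≈ 0.6258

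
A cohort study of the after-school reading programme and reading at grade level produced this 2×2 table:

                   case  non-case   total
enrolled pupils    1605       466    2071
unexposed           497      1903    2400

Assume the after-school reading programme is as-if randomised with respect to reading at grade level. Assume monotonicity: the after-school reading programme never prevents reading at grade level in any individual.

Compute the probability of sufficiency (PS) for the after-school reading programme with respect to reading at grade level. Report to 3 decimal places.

p₁ = P(outcome | exposed) = 1605/2071 = 0.77499
p₀ = P(outcome | unexposed) = 497/2400 = 0.20708
Under exogeneity and monotonicity, PS = (p₁ − p₀) / (1 − p₀).
PS = (0.77499 − 0.20708) / (1 − 0.20708) = 0.5679 / 0.79292 ≈ 0.7162

PS ≈ 0.716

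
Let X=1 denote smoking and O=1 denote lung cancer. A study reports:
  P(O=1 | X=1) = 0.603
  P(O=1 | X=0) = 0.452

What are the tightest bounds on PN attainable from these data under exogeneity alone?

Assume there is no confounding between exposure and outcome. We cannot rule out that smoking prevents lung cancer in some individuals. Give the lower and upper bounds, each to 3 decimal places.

0.250 ≤ PN ≤ 0.909

Let p₁ = 0.603, p₀ = 0.452.
Under exogeneity alone the bounds on PN are max{0,(p₁−p₀)/p₁} ≤ PN ≤ min{1,(1−p₀)/p₁}.
  lower = (p₁ − p₀)/p₁ = 0.151 / 0.603 ≈ 0.2504
  upper = min{1, (1 − p₀)/p₁} = 0.548 / 0.603 ≈ 0.9088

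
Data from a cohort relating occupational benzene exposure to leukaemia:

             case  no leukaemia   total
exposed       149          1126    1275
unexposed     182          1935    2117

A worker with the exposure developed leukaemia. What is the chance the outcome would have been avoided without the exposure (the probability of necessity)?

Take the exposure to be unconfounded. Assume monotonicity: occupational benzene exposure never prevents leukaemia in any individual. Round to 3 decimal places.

p₁ = P(outcome | exposed) = 149/1275 = 0.11686
p₀ = P(outcome | unexposed) = 182/2117 = 0.085971
Under exogeneity and monotonicity, PN = (p₁ − p₀)/p₁.
PN = (0.11686 − 0.085971) / 0.11686 ≈ 0.2643

PN ≈ 0.264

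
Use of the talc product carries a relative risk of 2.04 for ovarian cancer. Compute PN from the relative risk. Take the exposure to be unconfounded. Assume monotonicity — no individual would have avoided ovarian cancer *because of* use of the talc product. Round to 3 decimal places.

PN ≈ 0.510

Under exogeneity and monotonicity, PN = (RR − 1) / RR = 1 − 1/RR.
PN = (2.04 − 1) / 2.04 = 1.04 / 2.04 ≈ 0.5098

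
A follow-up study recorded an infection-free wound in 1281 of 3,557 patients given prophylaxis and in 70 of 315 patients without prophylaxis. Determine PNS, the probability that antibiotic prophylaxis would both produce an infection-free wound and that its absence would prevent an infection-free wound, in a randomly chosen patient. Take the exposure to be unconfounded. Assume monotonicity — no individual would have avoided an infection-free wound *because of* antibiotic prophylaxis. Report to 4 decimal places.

p₁ = P(outcome | exposed) = 1281/3557 = 0.36013
p₀ = P(outcome | unexposed) = 70/315 = 0.22222
Under exogeneity and monotonicity, PNS = p₁ − p₀.
PNS = 0.36013 − 0.22222 = 0.13791

PNS ≈ 0.1379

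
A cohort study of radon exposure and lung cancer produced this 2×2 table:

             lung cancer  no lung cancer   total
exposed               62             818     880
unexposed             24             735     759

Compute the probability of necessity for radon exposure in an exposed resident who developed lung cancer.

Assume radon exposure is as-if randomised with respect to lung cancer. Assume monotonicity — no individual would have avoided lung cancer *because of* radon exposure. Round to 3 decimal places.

PN ≈ 0.551

p₁ = P(outcome | exposed) = 62/880 = 0.070455
p₀ = P(outcome | unexposed) = 24/759 = 0.031621
Under exogeneity and monotonicity, PN = (p₁ − p₀) / p₁.
PN = (0.070455 − 0.031621) / 0.070455 = 0.038834 / 0.070455 ≈ 0.5512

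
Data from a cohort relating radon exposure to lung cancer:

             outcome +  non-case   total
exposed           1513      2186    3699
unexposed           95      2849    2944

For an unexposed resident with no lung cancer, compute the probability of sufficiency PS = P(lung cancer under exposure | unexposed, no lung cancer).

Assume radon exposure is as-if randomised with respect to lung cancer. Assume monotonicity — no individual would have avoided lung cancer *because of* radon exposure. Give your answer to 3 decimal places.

PS ≈ 0.389

p₁ = P(outcome | exposed) = 1513/3699 = 0.40903
p₀ = P(outcome | unexposed) = 95/2944 = 0.032269
Under exogeneity and monotonicity, PS = (p₁ − p₀) / (1 − p₀).
PS = (0.40903 − 0.032269) / (1 − 0.032269) = 0.37676 / 0.96773 ≈ 0.3893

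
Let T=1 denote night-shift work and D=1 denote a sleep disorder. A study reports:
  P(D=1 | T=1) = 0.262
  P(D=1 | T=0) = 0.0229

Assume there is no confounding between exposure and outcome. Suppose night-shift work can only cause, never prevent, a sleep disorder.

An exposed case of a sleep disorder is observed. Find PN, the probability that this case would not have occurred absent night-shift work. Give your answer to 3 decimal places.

Let p₁ = 0.262, p₀ = 0.0229.
Under exogeneity and monotonicity, PN = (p₁ − p₀) / p₁.
PN = (0.262 − 0.0229) / 0.262 = 0.2391 / 0.262 ≈ 0.9126

PN ≈ 0.913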